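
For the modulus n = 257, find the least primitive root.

φ(257) = 257 − 1 = 256 = 2^8.
g is a primitive root iff g^(256/q) ≢ 1 (mod 257) for each prime q ∈ {2}.
g = 2: 2^128 ≡ 1 — hits 1, so not a primitive root.
g = 3: 3^128 ≡ 256 — none is 1, so 3 is a primitive root.
The smallest primitive root modulo 257 is 3.

3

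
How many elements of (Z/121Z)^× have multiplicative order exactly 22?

10

φ(121) = φ(11^2) = 11·(11−1) = 110 = 2 · 5 · 11.
In a cyclic group of order 110, there are φ(d) elements of order d for each divisor d of 110, and zero for non-divisors.
22 = 2 · 11 divides 110, and φ(22) = 10.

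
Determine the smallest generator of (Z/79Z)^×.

φ(79) = 79 − 1 = 78 = 2 · 3 · 13.
Test candidates g = 2, 3, … against the prime factors q ∈ {2, 3, 13} of φ(79): g is a generator iff g^(78/q) ≢ 1 for every such q.
g = 2: 2^39 ≡ 1 — hits 1, so not a primitive root.
g = 3: 3^39 ≡ 78; 3^26 ≡ 23; 3^6 ≡ 18 — none is 1, so 3 is a primitive root.
The smallest primitive root modulo 79 is 3.

3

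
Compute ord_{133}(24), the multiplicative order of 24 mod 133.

18

Since 24 ∈ (Z/133Z)^×, its order divides φ(133) = φ(7·19) = (7−1)·(19−1) = 6·18 = 108 = 2^2 · 3^3.
Divisors of 108: 1, 2, 3, 4, 6, 9, 12, 18, 27, 36, 54, 108.
Evaluate successive powers at the divisors of 108:
24^1 ≡ 24 (mod 133)
24^2 ≡ 44 (mod 133)
24^3 ≡ 125 (mod 133)
24^4 ≡ 74 (mod 133)
24^6 ≡ 64 (mod 133)
24^9 ≡ 20 (mod 133)
24^12 ≡ 106 (mod 133)
24^18 ≡ 1 (mod 133) ✓
Therefore the multiplicative order of 24 modulo 133 is 18.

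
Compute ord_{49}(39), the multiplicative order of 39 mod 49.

21

Since 39 ∈ (Z/49Z)^×, its order divides φ(49) = φ(7^2) = 7·(7−1) = 42 = 2 · 3 · 7.
Divisors of 42: 1, 2, 3, 6, 7, 14, 21, 42.
Check 39^d mod 49 for each divisor in increasing order:
39^1 ≡ 39
39^2 ≡ 2
39^3 ≡ 29
39^6 ≡ 8
39^7 ≡ 18
39^14 ≡ 30
39^21 ≡ 1
So ord_49(39) = 21.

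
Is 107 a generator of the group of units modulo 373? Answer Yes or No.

φ(373) = 373 − 1 = 372 = 2^2 · 3 · 31.
It suffices to check that the order of 107 is not a proper divisor of 372: compute 107^(372/q) for q ∈ {2, 3, 31}.
107^186 ≡ 1 (mod 373)  [q = 2: ≡ 1 ✗]
107^124 ≡ 284 (mod 373)  [q = 3: ≢ 1 ✓]
107^12 ≡ 144 (mod 373)  [q = 31: ≢ 1 ✓]
The check at q = 2 fails, so 107 generates a proper subgroup.

No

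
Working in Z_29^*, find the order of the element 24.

7

ord(24) | φ(29) = 29 − 1 = 28 = 2^2 · 7.
Divisors of 28: 1, 2, 4, 7, 14, 28.
Compute 24^d (mod 29) for the divisors d until we hit 1:
24^1 ≡ 24 (mod 29)
24^2 ≡ 25 (mod 29)
24^4 ≡ 16 (mod 29)
24^7 ≡ 1 (mod 29) ✓
So ord_29(24) = 7.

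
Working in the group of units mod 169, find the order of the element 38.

ord(38) | φ(169) = φ(13^2) = 13·(13−1) = 156 = 2^2 · 3 · 13.
Divisors of 156: 1, 2, 3, 4, 6, 12, 13, 26, 39, 52, 78, 156.
Evaluate successive powers at the divisors of 156:
38^1 ≡ 38 (mod 169)
38^2 ≡ 92 (mod 169)
38^3 ≡ 116 (mod 169)
38^4 ≡ 14 (mod 169)
38^6 ≡ 105 (mod 169)
38^12 ≡ 40 (mod 169)
38^13 ≡ 168 (mod 169)
38^26 ≡ 1 (mod 169) ✓
Therefore the multiplicative order of 38 modulo 169 is 26.

26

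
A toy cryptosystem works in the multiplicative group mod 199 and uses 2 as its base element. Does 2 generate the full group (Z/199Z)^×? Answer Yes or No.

No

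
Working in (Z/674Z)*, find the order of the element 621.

336

By Lagrange's theorem, ord_674(621) divides φ(674) = φ(2)·φ(337) = 1·336 = 336 = 2^4 · 3 · 7.
Divisors of 336: 1, 2, 3, 4, 6, 7, 8, 12, 14, 16, 21, 24, 28, 42, 48, 56, 84, 112, 168, 336.
Evaluate successive powers at the divisors of 336:
621^1 ≡ 621 (mod 674)
621^2 ≡ 113 (mod 674)
621^3 ≡ 77 (mod 674)
621^4 ≡ 637 (mod 674)
621^6 ≡ 537 (mod 674)
621^7 ≡ 521 (mod 674)
621^8 ≡ 21 (mod 674)
621^12 ≡ 571 (mod 674)
621^14 ≡ 493 (mod 674)
621^16 ≡ 441 (mod 674)
621^21 ≡ 59 (mod 674)
621^24 ≡ 499 (mod 674)
621^28 ≡ 409 (mod 674)
621^42 ≡ 111 (mod 674)
621^48 ≡ 295 (mod 674)
621^56 ≡ 129 (mod 674)
621^84 ≡ 189 (mod 674)
621^112 ≡ 465 (mod 674)
621^168 ≡ 673 (mod 674)
621^336 ≡ 1 (mod 674) ✓
The smallest such exponent is 336, so the order of 621 is 336.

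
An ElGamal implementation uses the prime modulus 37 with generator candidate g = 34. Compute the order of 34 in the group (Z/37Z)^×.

9

Since 34 ∈ (Z/37Z)^×, its order divides φ(37) = 37 − 1 = 36 = 2^2 · 3^2.
Divisors of 36: 1, 2, 3, 4, 6, 9, 12, 18, 36.
Evaluate successive powers at the divisors of 36:
34^1 ≡ 34 (mod 37)
34^2 ≡ 9 (mod 37)
34^3 ≡ 10 (mod 37)
34^4 ≡ 7 (mod 37)
34^6 ≡ 26 (mod 37)
34^9 ≡ 1 (mod 37) ✓
Hence ord(34) = 9.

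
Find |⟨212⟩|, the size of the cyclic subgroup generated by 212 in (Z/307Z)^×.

153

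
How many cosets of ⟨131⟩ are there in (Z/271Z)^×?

By Lagrange's theorem, ord_271(131) divides φ(271) = 271 − 1 = 270 = 2 · 3^3 · 5.
Divisors of 270: 1, 2, 3, 5, 6, 9, 10, 15, 18, 27, 30, 45, 54, 90, 135, 270.
Test each divisor d:
131^1 ≡ 131
131^2 ≡ 88
131^3 ≡ 146
131^5 ≡ 111
131^6 ≡ 178
131^9 ≡ 243
131^10 ≡ 126
131^15 ≡ 165
131^18 ≡ 242
131^27 ≡ 270
131^30 ≡ 125
131^45 ≡ 29
131^54 ≡ 1
Thus |⟨131⟩| = ord(131) = 54.
Index = |(Z/271Z)^×| / |⟨131⟩| = 270 / 54 = 5.

5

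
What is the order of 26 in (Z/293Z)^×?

ord(26) | φ(293) = 293 − 1 = 292 = 2^2 · 73.
Divisors of 292: 1, 2, 4, 73, 146, 292.
Compute 26^d (mod 293) for the divisors d until we hit 1:
26^1 ≡ 26
26^2 ≡ 90
26^4 ≡ 189
26^73 ≡ 1
So ord_293(26) = 73.

73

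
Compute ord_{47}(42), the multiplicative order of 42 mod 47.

23

By Lagrange's theorem, ord_47(42) divides φ(47) = 47 − 1 = 46 = 2 · 23.
Divisors of 46: 1, 2, 23, 46.
Test each divisor d:
42^1 ≡ 42 (mod 47)
42^2 ≡ 25 (mod 47)
42^23 ≡ 1 (mod 47) ✓
Therefore the multiplicative order of 42 modulo 47 is 23.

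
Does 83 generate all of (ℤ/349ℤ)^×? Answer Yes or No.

φ(349) = 349 − 1 = 348 = 2^2 · 3 · 29.
83 is a primitive root mod 349 iff 83^(φ(349)/q) ≢ 1 for every prime q | φ(349), i.e. q ∈ {2, 3, 29}.
83^174 ≡ 1 (mod 349)  [q = 2: ≡ 1 ✗]
83^116 ≡ 226 (mod 349)  [q = 3: ≢ 1 ✓]
83^12 ≡ 118 (mod 349)  [q = 29: ≢ 1 ✓]
The check at q = 2 fails, so 83 generates a proper subgroup.

No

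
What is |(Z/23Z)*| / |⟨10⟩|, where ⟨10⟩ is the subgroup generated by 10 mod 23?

By Lagrange's theorem, ord_23(10) divides φ(23) = 23 − 1 = 22 = 2 · 11.
Divisors of 22: 1, 2, 11, 22.
Check 10^d mod 23 for each divisor in increasing order:
10^1 ≡ 10 (mod 23)
10^2 ≡ 8 (mod 23)
10^11 ≡ 22 (mod 23)
10^22 ≡ 1 (mod 23) ✓
The order of 10 is 22, so the subgroup it generates has 22 elements.
The index is φ(23) / ord(10) = 22 / 22 = 1.

1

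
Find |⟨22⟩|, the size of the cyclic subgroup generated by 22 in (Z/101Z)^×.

50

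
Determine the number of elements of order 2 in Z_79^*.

φ(79) = 79 − 1 = 78 = 2 · 3 · 13.
In a cyclic group of order 78, there are φ(d) elements of order d for each divisor d of 78, and zero for non-divisors.
2 | 78, and φ(2) = 2 − 1 = 1.

1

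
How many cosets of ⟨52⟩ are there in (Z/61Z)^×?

6

ord(52) | φ(61) = 61 − 1 = 60 = 2^2 · 3 · 5.
Divisors of 60: 1, 2, 3, 4, 5, 6, 10, 12, 15, 20, 30, 60.
Evaluate successive powers at the divisors of 60:
52^1 ≡ 52
52^2 ≡ 20
52^3 ≡ 3
52^4 ≡ 34
52^5 ≡ 60
52^6 ≡ 9
52^10 ≡ 1
The order of 52 is 10, so the subgroup it generates has 10 elements.
[(Z/61Z)^× : ⟨52⟩] = 60/10 = 6.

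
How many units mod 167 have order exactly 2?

1

φ(167) = 167 − 1 = 166 = 2 · 83.
Since (Z/167Z)^× is cyclic of order 166, the number of elements of order d is φ(d) when d | 166 and 0 otherwise.
2 | 166, and φ(2) = 2 − 1 = 1.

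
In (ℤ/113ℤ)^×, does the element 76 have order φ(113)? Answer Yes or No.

Yes

φ(113) = 113 − 1 = 112 = 2^4 · 7.
An element g generates (Z/113Z)^× iff g^(112/q) ≢ 1 (mod 113) for each prime q ∈ {2, 7}.
76^56 ≡ 112 (mod 113)  [q = 2: ≢ 1 ✓]
76^16 ≡ 106 (mod 113)  [q = 7: ≢ 1 ✓]
None equal 1, so ord_113(76) = 112: 76 is a primitive root.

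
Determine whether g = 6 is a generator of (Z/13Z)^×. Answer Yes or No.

Yes

φ(13) = 13 − 1 = 12 = 2^2 · 3.
Test 6^(12/q) mod 13 for each prime factor q of 12:
6^6 ≡ 12 (mod 13)  [q = 2: ≢ 1 ✓]
6^4 ≡ 9 (mod 13)  [q = 3: ≢ 1 ✓]
All checks pass, so 6 has order 12 and is a primitive root modulo 13.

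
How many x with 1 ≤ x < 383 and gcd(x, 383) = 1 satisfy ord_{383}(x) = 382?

190

φ(383) = 383 − 1 = 382 = 2 · 191.
Since (Z/383Z)^× is cyclic of order 382, the number of elements of order d is φ(d) when d | 382 and 0 otherwise.
382 = 2 · 191 divides 382, and φ(382) = 190.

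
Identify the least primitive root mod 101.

φ(101) = 101 − 1 = 100 = 2^2 · 5^2.
Test candidates g = 2, 3, … against the prime factors q ∈ {2, 5} of φ(101): g is a generator iff g^(100/q) ≢ 1 for every such q.
g = 2: 2^50 ≡ 100; 2^20 ≡ 95 — none is 1, so 2 is a primitive root.
Hence the least primitive root of 101 is 2.

2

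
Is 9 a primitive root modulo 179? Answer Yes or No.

No

φ(179) = 179 − 1 = 178 = 2 · 89.
Test 9^(178/q) mod 179 for each prime factor q of 178:
9^89 ≡ 1 (mod 179)  [q = 2: ≡ 1 ✗]
9^2 ≡ 81 (mod 179)  [q = 89: ≢ 1 ✓]
Since 9^89 ≡ 1, the order of 9 divides 89 < 178, so 9 is not a primitive root.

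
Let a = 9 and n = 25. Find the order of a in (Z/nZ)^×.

The order of 9 must divide φ(25) = φ(5^2) = 5·(5−1) = 20 = 2^2 · 5.
Divisors of 20: 1, 2, 4, 5, 10, 20.
Evaluate successive powers at the divisors of 20:
9^1 ≡ 9 (mod 25)
9^2 ≡ 6 (mod 25)
9^4 ≡ 11 (mod 25)
9^5 ≡ 24 (mod 25)
9^10 ≡ 1 (mod 25) ✓
The smallest such exponent is 10, so the order of 9 is 10.

10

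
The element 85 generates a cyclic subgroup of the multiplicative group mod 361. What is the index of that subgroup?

By Lagrange's theorem, ord_361(85) divides φ(361) = φ(19^2) = 19·(19−1) = 342 = 2 · 3^2 · 19.
Divisors of 342: 1, 2, 3, 6, 9, 18, 19, 38, 57, 114, 171, 342.
Test each divisor d:
85^1 ≡ 85 (mod 361)
85^2 ≡ 5 (mod 361)
85^3 ≡ 64 (mod 361)
85^6 ≡ 125 (mod 361)
85^9 ≡ 58 (mod 361)
85^18 ≡ 115 (mod 361)
85^19 ≡ 28 (mod 361)
85^38 ≡ 62 (mod 361)
85^57 ≡ 292 (mod 361)
85^114 ≡ 68 (mod 361)
85^171 ≡ 1 (mod 361) ✓
Thus |⟨85⟩| = ord(85) = 171.
[(Z/361Z)^× : ⟨85⟩] = 342/171 = 2.

2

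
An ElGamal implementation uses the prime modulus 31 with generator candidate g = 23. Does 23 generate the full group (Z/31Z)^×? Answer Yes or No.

No

φ(31) = 31 − 1 = 30 = 2 · 3 · 5.
23 is a primitive root mod 31 iff 23^(φ(31)/q) ≢ 1 for every prime q | φ(31), i.e. q ∈ {2, 3, 5}.
23^15 ≡ 30 (mod 31)  [q = 2: ≢ 1 ✓]
23^10 ≡ 1 (mod 31)  [q = 3: ≡ 1 ✗]
23^6 ≡ 8 (mod 31)  [q = 5: ≢ 1 ✓]
The check at q = 3 fails, so 23 generates a proper subgroup.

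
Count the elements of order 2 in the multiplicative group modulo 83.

1

φ(83) = 83 − 1 = 82 = 2 · 41.
Since (Z/83Z)^× is cyclic of order 82, the number of elements of order d is φ(d) when d | 82 and 0 otherwise.
2 | 82, and φ(2) = 2 − 1 = 1.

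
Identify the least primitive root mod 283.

3

φ(283) = 283 − 1 = 282 = 2 · 3 · 47.
Test candidates g = 2, 3, … against the prime factors q ∈ {2, 3, 47} of φ(283): g is a generator iff g^(282/q) ≢ 1 for every such q.
g = 2: 2^141 ≡ 282; 2^94 ≡ 1 — hits 1, so not a primitive root.
g = 3: 3^141 ≡ 282; 3^94 ≡ 238; 3^6 ≡ 163 — none is 1, so 3 is a primitive root.
Hence the least primitive root of 283 is 3.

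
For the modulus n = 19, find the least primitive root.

2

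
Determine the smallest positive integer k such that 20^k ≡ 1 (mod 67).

66

ord(20) | φ(67) = 67 − 1 = 66 = 2 · 3 · 11.
Divisors of 66: 1, 2, 3, 6, 11, 22, 33, 66.
Compute 20^d (mod 67) for the divisors d until we hit 1:
20^1 ≡ 20 (mod 67)
20^2 ≡ 65 (mod 67)
20^3 ≡ 27 (mod 67)
20^6 ≡ 59 (mod 67)
20^11 ≡ 30 (mod 67)
20^22 ≡ 29 (mod 67)
20^33 ≡ 66 (mod 67)
20^66 ≡ 1 (mod 67) ✓
Hence ord(20) = 66.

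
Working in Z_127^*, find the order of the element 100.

21

Since 100 ∈ (Z/127Z)^×, its order divides φ(127) = 127 − 1 = 126 = 2 · 3^2 · 7.
Divisors of 126: 1, 2, 3, 6, 7, 9, 14, 18, 21, 42, 63, 126.
Test each divisor d:
100^1 ≡ 100 (mod 127)
100^2 ≡ 94 (mod 127)
100^3 ≡ 2 (mod 127)
100^6 ≡ 4 (mod 127)
100^7 ≡ 19 (mod 127)
100^9 ≡ 8 (mod 127)
100^14 ≡ 107 (mod 127)
100^18 ≡ 64 (mod 127)
100^21 ≡ 1 (mod 127) ✓
The smallest such exponent is 21, so the order of 100 is 21.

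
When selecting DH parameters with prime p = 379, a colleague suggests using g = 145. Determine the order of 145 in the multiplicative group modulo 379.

Since 145 ∈ (Z/379Z)^×, its order divides φ(379) = 379 − 1 = 378 = 2 · 3^3 · 7.
Divisors of 378: 1, 2, 3, 6, 7, 9, 14, 18, 21, 27, 42, 54, 63, 126, 189, 378.
Test each divisor d:
145^1 ≡ 145 (mod 379)
145^2 ≡ 180 (mod 379)
145^3 ≡ 328 (mod 379)
145^6 ≡ 327 (mod 379)
145^7 ≡ 40 (mod 379)
145^9 ≡ 378 (mod 379)
145^14 ≡ 84 (mod 379)
145^18 ≡ 1 (mod 379) ✓
Hence ord(145) = 18.

18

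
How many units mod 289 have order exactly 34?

φ(289) = φ(17^2) = 17·(17−1) = 272 = 2^4 · 17.
(Z/289Z)^× is cyclic (|G| = 272); a cyclic group of order m has exactly φ(d) elements of each order d | m, and none otherwise.
34 = 2 · 17 divides 272, and φ(34) = 16.

16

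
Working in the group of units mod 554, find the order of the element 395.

92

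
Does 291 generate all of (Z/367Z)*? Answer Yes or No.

No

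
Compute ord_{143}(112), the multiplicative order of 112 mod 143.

20

The order of 112 must divide φ(143) = φ(11·13) = (11−1)·(13−1) = 10·12 = 120 = 2^3 · 3 · 5.
Divisors of 120: 1, 2, 3, 4, 5, 6, 8, 10, 12, 15, 20, 24, 30, 40, 60, 120.
Test each divisor d:
112^1 ≡ 112 (mod 143)
112^2 ≡ 103 (mod 143)
112^3 ≡ 96 (mod 143)
112^4 ≡ 27 (mod 143)
112^5 ≡ 21 (mod 143)
112^6 ≡ 64 (mod 143)
112^8 ≡ 14 (mod 143)
112^10 ≡ 12 (mod 143)
112^12 ≡ 92 (mod 143)
112^15 ≡ 109 (mod 143)
112^20 ≡ 1 (mod 143) ✓
So ord_143(112) = 20.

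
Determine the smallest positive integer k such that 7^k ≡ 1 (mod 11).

Since 7 ∈ (Z/11Z)^×, its order divides φ(11) = 11 − 1 = 10 = 2 · 5.
Divisors of 10: 1, 2, 5, 10.
Check 7^d mod 11 for each divisor in increasing order:
7^1 ≡ 7 (mod 11)
7^2 ≡ 5 (mod 11)
7^5 ≡ 10 (mod 11)
7^10 ≡ 1 (mod 11) ✓
Therefore the multiplicative order of 7 modulo 11 is 10.

10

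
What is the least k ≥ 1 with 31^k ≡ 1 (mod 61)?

60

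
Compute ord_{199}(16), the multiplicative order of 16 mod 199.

By Lagrange's theorem, ord_199(16) divides φ(199) = 199 − 1 = 198 = 2 · 3^2 · 11.
Divisors of 198: 1, 2, 3, 6, 9, 11, 18, 22, 33, 66, 99, 198.
Test each divisor d:
16^1 ≡ 16
16^2 ≡ 57
16^3 ≡ 116
16^6 ≡ 123
16^9 ≡ 139
16^11 ≡ 162
16^18 ≡ 18
16^22 ≡ 175
16^33 ≡ 92
16^66 ≡ 106
16^99 ≡ 1
So ord_199(16) = 99.

99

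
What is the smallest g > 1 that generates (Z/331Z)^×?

φ(331) = 331 − 1 = 330 = 2 · 3 · 5 · 11.
Test candidates g = 2, 3, … against the prime factors q ∈ {2, 3, 5, 11} of φ(331): g is a generator iff g^(330/q) ≢ 1 for every such q.
g = 2: 2^165 ≡ 330; 2^110 ≡ 299; 2^66 ≡ 64; 2^30 ≡ 1 — hits 1, so not a primitive root.
g = 3: 3^165 ≡ 330; 3^110 ≡ 299; 3^66 ≡ 64; 3^30 ≡ 270 — none is 1, so 3 is a primitive root.
The smallest primitive root modulo 331 is 3.

3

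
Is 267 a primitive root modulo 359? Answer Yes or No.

Yes

φ(359) = 359 − 1 = 358 = 2 · 179.
267 is a primitive root mod 359 iff 267^(φ(359)/q) ≢ 1 for every prime q | φ(359), i.e. q ∈ {2, 179}.
267^179 ≡ 358 (mod 359)  [q = 2: ≢ 1 ✓]
267^2 ≡ 207 (mod 359)  [q = 179: ≢ 1 ✓]
Every test exponent gives a nontrivial residue, hence 267 generates the full group.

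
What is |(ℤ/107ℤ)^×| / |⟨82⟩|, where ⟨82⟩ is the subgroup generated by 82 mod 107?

1

By Lagrange's theorem, ord_107(82) divides φ(107) = 107 − 1 = 106 = 2 · 53.
Divisors of 106: 1, 2, 53, 106.
Evaluate successive powers at the divisors of 106:
82^1 ≡ 82 (mod 107)
82^2 ≡ 90 (mod 107)
82^53 ≡ 106 (mod 107)
82^106 ≡ 1 (mod 107) ✓
So ord_107(82) = 106, hence |⟨82⟩| = 106.
[(Z/107Z)^× : ⟨82⟩] = 106/106 = 1.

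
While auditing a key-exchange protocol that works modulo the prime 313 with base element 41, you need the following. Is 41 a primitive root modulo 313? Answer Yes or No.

Yes

φ(313) = 313 − 1 = 312 = 2^3 · 3 · 13.
Test 41^(312/q) mod 313 for each prime factor q of 312:
41^156 ≡ 312 (mod 313)  [q = 2: ≢ 1 ✓]
41^104 ≡ 98 (mod 313)  [q = 3: ≢ 1 ✓]
41^24 ≡ 103 (mod 313)  [q = 13: ≢ 1 ✓]
Every test exponent gives a nontrivial residue, hence 41 generates the full group.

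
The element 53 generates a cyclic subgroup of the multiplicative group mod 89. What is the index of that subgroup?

The order of 53 must divide φ(89) = 89 − 1 = 88 = 2^3 · 11.
Divisors of 88: 1, 2, 4, 8, 11, 22, 44, 88.
Compute 53^d (mod 89) for the divisors d until we hit 1:
53^1 ≡ 53 (mod 89)
53^2 ≡ 50 (mod 89)
53^4 ≡ 8 (mod 89)
53^8 ≡ 64 (mod 89)
53^11 ≡ 55 (mod 89)
53^22 ≡ 88 (mod 89)
53^44 ≡ 1 (mod 89) ✓
So ord_89(53) = 44, hence |⟨53⟩| = 44.
Index = |(Z/89Z)^×| / |⟨53⟩| = 88 / 44 = 2.

2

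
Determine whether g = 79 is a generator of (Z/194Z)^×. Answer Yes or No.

No

φ(194) = φ(2)·φ(97) = 1·96 = 96 = 2^5 · 3.
79 is a primitive root mod 194 iff 79^(φ(194)/q) ≢ 1 for every prime q | φ(194), i.e. q ∈ {2, 3}.
79^48 ≡ 1 (mod 194)  [q = 2: ≡ 1 ✗]
79^32 ≡ 1 (mod 194)  [q = 3: ≡ 1 ✗]
79^48 ≡ 1 shows ord(79) | 48, strictly less than φ(194); not a primitive root.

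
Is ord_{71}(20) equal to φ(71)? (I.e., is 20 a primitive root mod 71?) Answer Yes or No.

No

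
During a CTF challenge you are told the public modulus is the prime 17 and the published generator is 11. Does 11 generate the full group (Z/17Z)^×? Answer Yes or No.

φ(17) = 17 − 1 = 16 = 2^4.
It suffices to check that the order of 11 is not a proper divisor of 16: compute 11^(16/q) for q ∈ {2}.
11^8 ≡ 16 (mod 17)  [q = 2: ≢ 1 ✓]
Every test exponent gives a nontrivial residue, hence 11 generates the full group.

Yes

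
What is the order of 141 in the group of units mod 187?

80

By Lagrange's theorem, ord_187(141) divides φ(187) = φ(11·17) = (11−1)·(17−1) = 10·16 = 160 = 2^5 · 5.
Divisors of 160: 1, 2, 4, 5, 8, 10, 16, 20, 32, 40, 80, 160.
Check 141^d mod 187 for each divisor in increasing order:
141^1 ≡ 141 (mod 187)
141^2 ≡ 59 (mod 187)
141^4 ≡ 115 (mod 187)
141^5 ≡ 133 (mod 187)
141^8 ≡ 135 (mod 187)
141^10 ≡ 111 (mod 187)
141^16 ≡ 86 (mod 187)
141^20 ≡ 166 (mod 187)
141^32 ≡ 103 (mod 187)
141^40 ≡ 67 (mod 187)
141^80 ≡ 1 (mod 187) ✓
Hence ord(141) = 80.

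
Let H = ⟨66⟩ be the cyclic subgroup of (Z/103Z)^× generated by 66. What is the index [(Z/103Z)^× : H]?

6

ord(66) | φ(103) = 103 − 1 = 102 = 2 · 3 · 17.
Divisors of 102: 1, 2, 3, 6, 17, 34, 51, 102.
Evaluate successive powers at the divisors of 102:
66^1 ≡ 66 (mod 103)
66^2 ≡ 30 (mod 103)
66^3 ≡ 23 (mod 103)
66^6 ≡ 14 (mod 103)
66^17 ≡ 1 (mod 103) ✓
So ord_103(66) = 17, hence |⟨66⟩| = 17.
Index = |(Z/103Z)^×| / |⟨66⟩| = 102 / 17 = 6.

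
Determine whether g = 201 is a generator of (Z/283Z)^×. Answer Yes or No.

No

φ(283) = 283 − 1 = 282 = 2 · 3 · 47.
An element g generates (Z/283Z)^× iff g^(282/q) ≢ 1 (mod 283) for each prime q ∈ {2, 3, 47}.
201^141 ≡ 1 (mod 283)  [q = 2: ≡ 1 ✗]
201^94 ≡ 238 (mod 283)  [q = 3: ≢ 1 ✓]
201^6 ≡ 264 (mod 283)  [q = 47: ≢ 1 ✓]
The check at q = 2 fails, so 201 generates a proper subgroup.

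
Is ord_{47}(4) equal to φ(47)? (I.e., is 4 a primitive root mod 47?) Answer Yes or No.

No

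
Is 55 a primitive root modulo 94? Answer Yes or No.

φ(94) = φ(2)·φ(47) = 1·46 = 46 = 2 · 23.
An element g generates (Z/94Z)^× iff g^(46/q) ≢ 1 (mod 94) for each prime q ∈ {2, 23}.
55^23 ≡ 1 (mod 94)  [q = 2: ≡ 1 ✗]
55^2 ≡ 17 (mod 94)  [q = 23: ≢ 1 ✓]
55^23 ≡ 1 shows ord(55) | 23, strictly less than φ(94); not a primitive root.

No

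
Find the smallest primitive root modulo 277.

φ(277) = 277 − 1 = 276 = 2^2 · 3 · 23.
Test candidates g = 2, 3, … against the prime factors q ∈ {2, 3, 23} of φ(277): g is a generator iff g^(276/q) ≢ 1 for every such q.
g = 2: 2^138 ≡ 276; 2^92 ≡ 1 — hits 1, so not a primitive root.
g = 3: 3^138 ≡ 1 — hits 1, so not a primitive root.
g = 4: 4^138 ≡ 1 — hits 1, so not a primitive root.
g = 5: 5^138 ≡ 276; 5^92 ≡ 116; 5^12 ≡ 27 — none is 1, so 5 is a primitive root.
The smallest primitive root modulo 277 is 5.

5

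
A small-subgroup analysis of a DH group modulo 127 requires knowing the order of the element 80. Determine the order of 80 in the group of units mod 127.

42

ord(80) | φ(127) = 127 − 1 = 126 = 2 · 3^2 · 7.
Divisors of 126: 1, 2, 3, 6, 7, 9, 14, 18, 21, 42, 63, 126.
Test each divisor d:
80^1 ≡ 80 (mod 127)
80^2 ≡ 50 (mod 127)
80^3 ≡ 63 (mod 127)
80^6 ≡ 32 (mod 127)
80^7 ≡ 20 (mod 127)
80^9 ≡ 111 (mod 127)
80^14 ≡ 19 (mod 127)
80^18 ≡ 2 (mod 127)
80^21 ≡ 126 (mod 127)
80^42 ≡ 1 (mod 127) ✓
Therefore the multiplicative order of 80 modulo 127 is 42.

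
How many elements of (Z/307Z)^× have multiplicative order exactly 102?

φ(307) = 307 − 1 = 306 = 2 · 3^2 · 17.
(Z/307Z)^× is cyclic (|G| = 306); a cyclic group of order m has exactly φ(d) elements of each order d | m, and none otherwise.
102 = 2 · 3 · 17 divides 306, and φ(102) = 32.

32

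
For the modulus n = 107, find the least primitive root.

2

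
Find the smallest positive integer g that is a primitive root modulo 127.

3

φ(127) = 127 − 1 = 126 = 2 · 3^2 · 7.
Test candidates g = 2, 3, … against the prime factors q ∈ {2, 3, 7} of φ(127): g is a generator iff g^(126/q) ≢ 1 for every such q.
g = 2: 2^63 ≡ 1 — hits 1, so not a primitive root.
g = 3: 3^63 ≡ 126; 3^42 ≡ 107; 3^18 ≡ 4 — none is 1, so 3 is a primitive root.
The smallest primitive root modulo 127 is 3.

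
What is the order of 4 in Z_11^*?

5

Since 4 ∈ (Z/11Z)^×, its order divides φ(11) = 11 − 1 = 10 = 2 · 5.
Divisors of 10: 1, 2, 5, 10.
Evaluate successive powers at the divisors of 10:
4^1 ≡ 4
4^2 ≡ 5
4^5 ≡ 1
Hence ord(4) = 5.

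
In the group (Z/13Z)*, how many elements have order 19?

0

φ(13) = 13 − 1 = 12 = 2^2 · 3.
In a cyclic group of order 12, there are φ(d) elements of order d for each divisor d of 12, and zero for non-divisors.
19 does not divide 12, so no element of (Z/13Z)^× has order 19.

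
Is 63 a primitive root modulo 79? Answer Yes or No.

Yes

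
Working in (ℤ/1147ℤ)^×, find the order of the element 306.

30

Since 306 ∈ (Z/1147Z)^×, its order divides φ(1147) = φ(31·37) = (31−1)·(37−1) = 30·36 = 1080 = 2^3 · 3^3 · 5.
Divisors of 1080: 1, 2, 3, 4, 5, 6, 8, 9, 10, 12, 15, 18, 20, 24, 27, 30, 36, 40, 45, 54, 60, 72, 90, 108, 120, 135, 180, 216, 270, 360, 540, 1080.
Check 306^d mod 1147 for each divisor in increasing order:
306^1 ≡ 306
306^2 ≡ 729
306^3 ≡ 556
306^4 ≡ 380
306^5 ≡ 433
306^6 ≡ 593
306^8 ≡ 1025
306^9 ≡ 519
306^10 ≡ 528
306^12 ≡ 667
306^15 ≡ 371
306^18 ≡ 963
306^20 ≡ 63
306^24 ≡ 1000
306^27 ≡ 852
306^30 ≡ 1
Hence ord(306) = 30.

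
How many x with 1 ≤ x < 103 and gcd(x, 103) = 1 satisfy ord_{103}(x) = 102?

φ(103) = 103 − 1 = 102 = 2 · 3 · 17.
(Z/103Z)^× is cyclic (|G| = 102); a cyclic group of order m has exactly φ(d) elements of each order d | m, and none otherwise.
102 = 2 · 3 · 17 divides 102, and φ(102) = 32.

32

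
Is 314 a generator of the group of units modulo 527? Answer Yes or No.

No

527 = 17 · 31 is a product of two distinct odd primes, so (Z/527Z)^× ≅ (Z/17Z)^× × (Z/31Z)^× is not cyclic.
No primitive root modulo 527 exists; in particular 314 is not one.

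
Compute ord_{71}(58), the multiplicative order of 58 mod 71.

35

By Lagrange's theorem, ord_71(58) divides φ(71) = 71 − 1 = 70 = 2 · 5 · 7.
Divisors of 70: 1, 2, 5, 7, 10, 14, 35, 70.
Compute 58^d (mod 71) for the divisors d until we hit 1:
58^1 ≡ 58
58^2 ≡ 27
58^5 ≡ 37
58^7 ≡ 5
58^10 ≡ 20
58^14 ≡ 25
58^35 ≡ 1
Therefore the multiplicative order of 58 modulo 71 is 35.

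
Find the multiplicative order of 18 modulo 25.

By Lagrange's theorem, ord_25(18) divides φ(25) = φ(5^2) = 5·(5−1) = 20 = 2^2 · 5.
Divisors of 20: 1, 2, 4, 5, 10, 20.
Check 18^d mod 25 for each divisor in increasing order:
18^1 ≡ 18 (mod 25)
18^2 ≡ 24 (mod 25)
18^4 ≡ 1 (mod 25) ✓
The smallest such exponent is 4, so the order of 18 is 4.

4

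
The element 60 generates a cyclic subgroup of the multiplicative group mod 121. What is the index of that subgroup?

2

The order of 60 must divide φ(121) = φ(11^2) = 11·(11−1) = 110 = 2 · 5 · 11.
Divisors of 110: 1, 2, 5, 10, 11, 22, 55, 110.
Compute 60^d (mod 121) for the divisors d until we hit 1:
60^1 ≡ 60
60^2 ≡ 91
60^5 ≡ 34
60^10 ≡ 67
60^11 ≡ 27
60^22 ≡ 3
60^55 ≡ 1
The order of 60 is 55, so the subgroup it generates has 55 elements.
Index = |(Z/121Z)^×| / |⟨60⟩| = 110 / 55 = 2.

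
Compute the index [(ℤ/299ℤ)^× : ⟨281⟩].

By Lagrange's theorem, ord_299(281) divides φ(299) = φ(13·23) = (13−1)·(23−1) = 12·22 = 264 = 2^3 · 3 · 11.
Divisors of 264: 1, 2, 3, 4, 6, 8, 11, 12, 22, 24, 33, 44, 66, 88, 132, 264.
Evaluate successive powers at the divisors of 264:
281^1 ≡ 281
281^2 ≡ 25
281^3 ≡ 148
281^4 ≡ 27
281^6 ≡ 77
281^8 ≡ 131
281^11 ≡ 252
281^12 ≡ 248
281^22 ≡ 116
281^24 ≡ 209
281^33 ≡ 229
281^44 ≡ 1
Thus |⟨281⟩| = ord(281) = 44.
[(Z/299Z)^× : ⟨281⟩] = 264/44 = 6.

6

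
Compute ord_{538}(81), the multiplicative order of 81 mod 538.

Since 81 ∈ (Z/538Z)^×, its order divides φ(538) = φ(2)·φ(269) = 1·268 = 268 = 2^2 · 67.
Divisors of 268: 1, 2, 4, 67, 134, 268.
Evaluate successive powers at the divisors of 268:
81^1 ≡ 81 (mod 538)
81^2 ≡ 105 (mod 538)
81^4 ≡ 265 (mod 538)
81^67 ≡ 1 (mod 538) ✓
So ord_538(81) = 67.

67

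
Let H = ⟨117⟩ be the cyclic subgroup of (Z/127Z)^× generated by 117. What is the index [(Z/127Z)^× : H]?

6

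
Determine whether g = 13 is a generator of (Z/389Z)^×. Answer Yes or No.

φ(389) = 389 − 1 = 388 = 2^2 · 97.
13 is a primitive root mod 389 iff 13^(φ(389)/q) ≢ 1 for every prime q | φ(389), i.e. q ∈ {2, 97}.
13^194 ≡ 1 (mod 389)  [q = 2: ≡ 1 ✗]
13^4 ≡ 164 (mod 389)  [q = 97: ≢ 1 ✓]
The check at q = 2 fails, so 13 generates a proper subgroup.

No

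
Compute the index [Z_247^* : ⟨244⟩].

12

The order of 244 must divide φ(247) = φ(13·19) = (13−1)·(19−1) = 12·18 = 216 = 2^3 · 3^3.
Divisors of 216: 1, 2, 3, 4, 6, 8, 9, 12, 18, 24, 27, 36, 54, 72, 108, 216.
Evaluate successive powers at the divisors of 216:
244^1 ≡ 244 (mod 247)
244^2 ≡ 9 (mod 247)
244^3 ≡ 220 (mod 247)
244^4 ≡ 81 (mod 247)
244^6 ≡ 235 (mod 247)
244^8 ≡ 139 (mod 247)
244^9 ≡ 77 (mod 247)
244^12 ≡ 144 (mod 247)
244^18 ≡ 1 (mod 247) ✓
So ord_247(244) = 18, hence |⟨244⟩| = 18.
Index = |(Z/247Z)^×| / |⟨244⟩| = 216 / 18 = 12.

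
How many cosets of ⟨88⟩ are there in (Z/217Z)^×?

ord(88) | φ(217) = φ(7·31) = (7−1)·(31−1) = 6·30 = 180 = 2^2 · 3^2 · 5.
Divisors of 180: 1, 2, 3, 4, 5, 6, 9, 10, 12, 15, 18, 20, 30, 36, 45, 60, 90, 180.
Evaluate successive powers at the divisors of 180:
88^1 ≡ 88
88^2 ≡ 149
88^3 ≡ 92
88^4 ≡ 67
88^5 ≡ 37
88^6 ≡ 1
So ord_217(88) = 6, hence |⟨88⟩| = 6.
[(Z/217Z)^× : ⟨88⟩] = 180/6 = 30.

30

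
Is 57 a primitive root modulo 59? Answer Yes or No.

No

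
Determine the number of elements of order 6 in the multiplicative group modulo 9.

2

φ(9) = φ(3^2) = 3·(3−1) = 6 = 2 · 3.
(Z/9Z)^× is cyclic (|G| = 6); a cyclic group of order m has exactly φ(d) elements of each order d | m, and none otherwise.
6 = 2 · 3 divides 6, and φ(6) = 2.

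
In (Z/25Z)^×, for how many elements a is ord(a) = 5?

φ(25) = φ(5^2) = 5·(5−1) = 20 = 2^2 · 5.
Since (Z/25Z)^× is cyclic of order 20, the number of elements of order d is φ(d) when d | 20 and 0 otherwise.
5 | 20, and φ(5) = 5 − 1 = 4.

4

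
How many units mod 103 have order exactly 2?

φ(103) = 103 − 1 = 102 = 2 · 3 · 17.
(Z/103Z)^× is cyclic (|G| = 102); a cyclic group of order m has exactly φ(d) elements of each order d | m, and none otherwise.
2 | 102, and φ(2) = 2 − 1 = 1.

1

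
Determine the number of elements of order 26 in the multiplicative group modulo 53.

φ(53) = 53 − 1 = 52 = 2^2 · 13.
Since (Z/53Z)^× is cyclic of order 52, the number of elements of order d is φ(d) when d | 52 and 0 otherwise.
26 = 2 · 13 divides 52, and φ(26) = 12.

12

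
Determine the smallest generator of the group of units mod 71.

7

φ(71) = 71 − 1 = 70 = 2 · 5 · 7.
Test candidates g = 2, 3, … against the prime factors q ∈ {2, 5, 7} of φ(71): g is a generator iff g^(70/q) ≢ 1 for every such q.
g = 2: 2^35 ≡ 1 — hits 1, so not a primitive root.
g = 3: 3^35 ≡ 1 — hits 1, so not a primitive root.
g = 4: 4^35 ≡ 1 — hits 1, so not a primitive root.
g = 5: 5^35 ≡ 1 — hits 1, so not a primitive root.
g = 6: 6^35 ≡ 1 — hits 1, so not a primitive root.
g = 7: 7^35 ≡ 70; 7^14 ≡ 54; 7^10 ≡ 45 — none is 1, so 7 is a primitive root.
Hence the least primitive root of 71 is 7.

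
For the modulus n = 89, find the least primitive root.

φ(89) = 89 − 1 = 88 = 2^3 · 11.
g is a primitive root iff g^(88/q) ≢ 1 (mod 89) for each prime q ∈ {2, 11}.
g = 2: 2^44 ≡ 1 — hits 1, so not a primitive root.
g = 3: 3^44 ≡ 88; 3^8 ≡ 64 — none is 1, so 3 is a primitive root.
Hence the least primitive root of 89 is 3.

3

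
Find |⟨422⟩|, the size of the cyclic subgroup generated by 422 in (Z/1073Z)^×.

252

Since 422 ∈ (Z/1073Z)^×, its order divides φ(1073) = φ(29·37) = (29−1)·(37−1) = 28·36 = 1008 = 2^4 · 3^2 · 7.
Divisors of 1008: 1, 2, 3, 4, 6, 7, 8, 9, 12, 14, 16, 18, 21, 24, 28, 36, 42, 48, 56, 63, 72, 84, 112, 126, 144, 168, 252, 336, 504, 1008.
Check 422^d mod 1073 for each divisor in increasing order:
422^1 ≡ 422 (mod 1073)
422^2 ≡ 1039 (mod 1073)
422^3 ≡ 674 (mod 1073)
422^4 ≡ 83 (mod 1073)
422^6 ≡ 397 (mod 1073)
422^7 ≡ 146 (mod 1073)
422^8 ≡ 451 (mod 1073)
422^9 ≡ 401 (mod 1073)
422^12 ≡ 951 (mod 1073)
422^14 ≡ 929 (mod 1073)
422^16 ≡ 604 (mod 1073)
422^18 ≡ 924 (mod 1073)
422^21 ≡ 436 (mod 1073)
422^24 ≡ 935 (mod 1073)
422^28 ≡ 349 (mod 1073)
422^36 ≡ 741 (mod 1073)
422^42 ≡ 175 (mod 1073)
422^48 ≡ 803 (mod 1073)
422^56 ≡ 552 (mod 1073)
422^63 ≡ 117 (mod 1073)
422^72 ≡ 778 (mod 1073)
422^84 ≡ 581 (mod 1073)
422^112 ≡ 1045 (mod 1073)
422^126 ≡ 813 (mod 1073)
422^144 ≡ 112 (mod 1073)
422^168 ≡ 639 (mod 1073)
422^252 ≡ 1 (mod 1073) ✓
Therefore the multiplicative order of 422 modulo 1073 is 252.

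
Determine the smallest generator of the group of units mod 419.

2

φ(419) = 419 − 1 = 418 = 2 · 11 · 19.
Test candidates g = 2, 3, … against the prime factors q ∈ {2, 11, 19} of φ(419): g is a generator iff g^(418/q) ≢ 1 for every such q.
g = 2: 2^209 ≡ 418; 2^38 ≡ 334; 2^22 ≡ 114 — none is 1, so 2 is a primitive root.
Hence the least primitive root of 419 is 2.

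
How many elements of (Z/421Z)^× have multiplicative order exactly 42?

12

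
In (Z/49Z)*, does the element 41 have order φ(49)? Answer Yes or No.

No

φ(49) = φ(7^2) = 7·(7−1) = 42 = 2 · 3 · 7.
Test 41^(42/q) mod 49 for each prime factor q of 42:
41^21 ≡ 48 (mod 49)  [q = 2: ≢ 1 ✓]
41^14 ≡ 1 (mod 49)  [q = 3: ≡ 1 ✗]
41^6 ≡ 43 (mod 49)  [q = 7: ≢ 1 ✓]
Since 41^14 ≡ 1, the order of 41 divides 14 < 42, so 41 is not a primitive root.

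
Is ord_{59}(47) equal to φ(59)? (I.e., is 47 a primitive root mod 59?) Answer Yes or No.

Yes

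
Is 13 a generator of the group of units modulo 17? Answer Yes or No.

No

φ(17) = 17 − 1 = 16 = 2^4.
An element g generates (Z/17Z)^× iff g^(16/q) ≢ 1 (mod 17) for each prime q ∈ {2}.
13^8 ≡ 1 (mod 17)  [q = 2: ≡ 1 ✗]
Since 13^8 ≡ 1, the order of 13 divides 8 < 16, so 13 is not a primitive root.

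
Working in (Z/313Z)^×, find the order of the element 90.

ord(90) | φ(313) = 313 − 1 = 312 = 2^3 · 3 · 13.
Divisors of 312: 1, 2, 3, 4, 6, 8, 12, 13, 24, 26, 39, 52, 78, 104, 156, 312.
Evaluate successive powers at the divisors of 312:
90^1 ≡ 90
90^2 ≡ 275
90^3 ≡ 23
90^4 ≡ 192
90^6 ≡ 216
90^8 ≡ 243
90^12 ≡ 19
90^13 ≡ 145
90^24 ≡ 48
90^26 ≡ 54
90^39 ≡ 5
90^52 ≡ 99
90^78 ≡ 25
90^104 ≡ 98
90^156 ≡ 312
90^312 ≡ 1
Therefore the multiplicative order of 90 modulo 313 is 312.

312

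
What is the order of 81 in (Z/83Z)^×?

41

Since 81 ∈ (Z/83Z)^×, its order divides φ(83) = 83 − 1 = 82 = 2 · 41.
Divisors of 82: 1, 2, 41, 82.
Test each divisor d:
81^1 ≡ 81
81^2 ≡ 4
81^41 ≡ 1
Hence ord(81) = 41.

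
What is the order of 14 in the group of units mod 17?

16

The order of 14 must divide φ(17) = 17 − 1 = 16 = 2^4.
Divisors of 16: 1, 2, 4, 8, 16.
Compute 14^d (mod 17) for the divisors d until we hit 1:
14^1 ≡ 14 (mod 17)
14^2 ≡ 9 (mod 17)
14^4 ≡ 13 (mod 17)
14^8 ≡ 16 (mod 17)
14^16 ≡ 1 (mod 17) ✓
The smallest such exponent is 16, so the order of 14 is 16.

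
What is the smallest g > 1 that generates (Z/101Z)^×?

φ(101) = 101 − 1 = 100 = 2^2 · 5^2.
g is a primitive root iff g^(100/q) ≢ 1 (mod 101) for each prime q ∈ {2, 5}.
g = 2: 2^50 ≡ 100; 2^20 ≡ 95 — none is 1, so 2 is a primitive root.
The smallest primitive root modulo 101 is 2.

2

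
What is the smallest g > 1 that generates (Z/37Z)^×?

φ(37) = 37 − 1 = 36 = 2^2 · 3^2.
Test candidates g = 2, 3, … against the prime factors q ∈ {2, 3} of φ(37): g is a generator iff g^(36/q) ≢ 1 for every such q.
g = 2: 2^18 ≡ 36; 2^12 ≡ 26 — none is 1, so 2 is a primitive root.
Hence the least primitive root of 37 is 2.

2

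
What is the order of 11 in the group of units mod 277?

Since 11 ∈ (Z/277Z)^×, its order divides φ(277) = 277 − 1 = 276 = 2^2 · 3 · 23.
Divisors of 276: 1, 2, 3, 4, 6, 12, 23, 46, 69, 92, 138, 276.
Test each divisor d:
11^1 ≡ 11 (mod 277)
11^2 ≡ 121 (mod 277)
11^3 ≡ 223 (mod 277)
11^4 ≡ 237 (mod 277)
11^6 ≡ 146 (mod 277)
11^12 ≡ 264 (mod 277)
11^23 ≡ 242 (mod 277)
11^46 ≡ 117 (mod 277)
11^69 ≡ 60 (mod 277)
11^92 ≡ 116 (mod 277)
11^138 ≡ 276 (mod 277)
11^276 ≡ 1 (mod 277) ✓
So ord_277(11) = 276.

276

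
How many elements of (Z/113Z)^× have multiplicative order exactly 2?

1

φ(113) = 113 − 1 = 112 = 2^4 · 7.
In a cyclic group of order 112, there are φ(d) elements of order d for each divisor d of 112, and zero for non-divisors.
2 | 112, and φ(2) = 2 − 1 = 1.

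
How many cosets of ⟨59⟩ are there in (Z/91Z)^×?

By Lagrange's theorem, ord_91(59) divides φ(91) = φ(7·13) = (7−1)·(13−1) = 6·12 = 72 = 2^3 · 3^2.
Divisors of 72: 1, 2, 3, 4, 6, 8, 9, 12, 18, 24, 36, 72.
Compute 59^d (mod 91) for the divisors d until we hit 1:
59^1 ≡ 59 (mod 91)
59^2 ≡ 23 (mod 91)
59^3 ≡ 83 (mod 91)
59^4 ≡ 74 (mod 91)
59^6 ≡ 64 (mod 91)
59^8 ≡ 16 (mod 91)
59^9 ≡ 34 (mod 91)
59^12 ≡ 1 (mod 91) ✓
So ord_91(59) = 12, hence |⟨59⟩| = 12.
[(Z/91Z)^× : ⟨59⟩] = 72/12 = 6.

6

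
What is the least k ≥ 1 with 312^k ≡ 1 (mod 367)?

By Lagrange's theorem, ord_367(312) divides φ(367) = 367 − 1 = 366 = 2 · 3 · 61.
Divisors of 366: 1, 2, 3, 6, 61, 122, 183, 366.
Check 312^d mod 367 for each divisor in increasing order:
312^1 ≡ 312 (mod 367)
312^2 ≡ 89 (mod 367)
312^3 ≡ 243 (mod 367)
312^6 ≡ 329 (mod 367)
312^61 ≡ 284 (mod 367)
312^122 ≡ 283 (mod 367)
312^183 ≡ 366 (mod 367)
312^366 ≡ 1 (mod 367) ✓
Hence ord(312) = 366.

366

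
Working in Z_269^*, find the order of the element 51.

134

Since 51 ∈ (Z/269Z)^×, its order divides φ(269) = 269 − 1 = 268 = 2^2 · 67.
Divisors of 268: 1, 2, 4, 67, 134, 268.
Test each divisor d:
51^1 ≡ 51 (mod 269)
51^2 ≡ 180 (mod 269)
51^4 ≡ 120 (mod 269)
51^67 ≡ 268 (mod 269)
51^134 ≡ 1 (mod 269) ✓
The smallest such exponent is 134, so the order of 51 is 134.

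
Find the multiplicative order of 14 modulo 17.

16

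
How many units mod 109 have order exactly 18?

φ(109) = 109 − 1 = 108 = 2^2 · 3^3.
(Z/109Z)^× is cyclic (|G| = 108); a cyclic group of order m has exactly φ(d) elements of each order d | m, and none otherwise.
18 = 2 · 3^2 divides 108, and φ(18) = 6.

6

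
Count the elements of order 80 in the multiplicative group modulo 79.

φ(79) = 79 − 1 = 78 = 2 · 3 · 13.
Since (Z/79Z)^× is cyclic of order 78, the number of elements of order d is φ(d) when d | 78 and 0 otherwise.
Here 78 is not a multiple of 80, so there are no elements of order 80.

0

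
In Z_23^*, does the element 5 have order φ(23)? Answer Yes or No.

Yes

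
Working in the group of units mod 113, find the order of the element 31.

Since 31 ∈ (Z/113Z)^×, its order divides φ(113) = 113 − 1 = 112 = 2^4 · 7.
Divisors of 112: 1, 2, 4, 7, 8, 14, 16, 28, 56, 112.
Evaluate successive powers at the divisors of 112:
31^1 ≡ 31
31^2 ≡ 57
31^4 ≡ 85
31^7 ≡ 18
31^8 ≡ 106
31^14 ≡ 98
31^16 ≡ 49
31^28 ≡ 112
31^56 ≡ 1
Hence ord(31) = 56.

56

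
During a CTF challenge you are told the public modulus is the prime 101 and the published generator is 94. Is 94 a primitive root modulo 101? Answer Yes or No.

Yes

φ(101) = 101 − 1 = 100 = 2^2 · 5^2.
94 is a primitive root mod 101 iff 94^(φ(101)/q) ≢ 1 for every prime q | φ(101), i.e. q ∈ {2, 5}.
94^50 ≡ 100 (mod 101)  [q = 2: ≢ 1 ✓]
94^20 ≡ 84 (mod 101)  [q = 5: ≢ 1 ✓]
Every test exponent gives a nontrivial residue, hence 94 generates the full group.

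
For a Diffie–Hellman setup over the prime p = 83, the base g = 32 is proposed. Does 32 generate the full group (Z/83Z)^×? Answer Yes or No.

Yes

φ(83) = 83 − 1 = 82 = 2 · 41.
32 is a primitive root mod 83 iff 32^(φ(83)/q) ≢ 1 for every prime q | φ(83), i.e. q ∈ {2, 41}.
32^41 ≡ 82 (mod 83)  [q = 2: ≢ 1 ✓]
32^2 ≡ 28 (mod 83)  [q = 41: ≢ 1 ✓]
All checks pass, so 32 has order 82 and is a primitive root modulo 83.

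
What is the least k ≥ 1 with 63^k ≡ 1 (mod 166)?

41

By Lagrange's theorem, ord_166(63) divides φ(166) = φ(2)·φ(83) = 1·82 = 82 = 2 · 41.
Divisors of 82: 1, 2, 41, 82.
Evaluate successive powers at the divisors of 82:
63^1 ≡ 63
63^2 ≡ 151
63^41 ≡ 1
Hence ord(63) = 41.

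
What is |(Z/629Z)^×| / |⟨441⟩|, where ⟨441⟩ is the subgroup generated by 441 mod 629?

32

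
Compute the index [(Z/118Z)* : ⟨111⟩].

By Lagrange's theorem, ord_118(111) divides φ(118) = φ(2)·φ(59) = 1·58 = 58 = 2 · 29.
Divisors of 58: 1, 2, 29, 58.
Evaluate successive powers at the divisors of 58:
111^1 ≡ 111
111^2 ≡ 49
111^29 ≡ 117
111^58 ≡ 1
Thus |⟨111⟩| = ord(111) = 58.
[(Z/118Z)^× : ⟨111⟩] = 58/58 = 1.

1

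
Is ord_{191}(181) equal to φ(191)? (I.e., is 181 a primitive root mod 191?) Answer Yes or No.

Yes

φ(191) = 191 − 1 = 190 = 2 · 5 · 19.
An element g generates (Z/191Z)^× iff g^(190/q) ≢ 1 (mod 191) for each prime q ∈ {2, 5, 19}.
181^95 ≡ 190 (mod 191)  [q = 2: ≢ 1 ✓]
181^38 ≡ 49 (mod 191)  [q = 5: ≢ 1 ✓]
181^10 ≡ 180 (mod 191)  [q = 19: ≢ 1 ✓]
All checks pass, so 181 has order 190 and is a primitive root modulo 191.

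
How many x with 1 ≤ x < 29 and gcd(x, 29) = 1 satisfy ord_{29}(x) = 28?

12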